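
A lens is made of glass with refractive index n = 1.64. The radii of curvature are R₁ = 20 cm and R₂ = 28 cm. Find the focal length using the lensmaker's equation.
1/f = (n − 1)(1/R₁ − 1/R₂) → f = 109.4 cm (converging lens)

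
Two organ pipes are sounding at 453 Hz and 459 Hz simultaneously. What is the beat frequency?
6 Hz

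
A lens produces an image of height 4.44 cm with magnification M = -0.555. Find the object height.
ho = |hi|/|M| = 8 cm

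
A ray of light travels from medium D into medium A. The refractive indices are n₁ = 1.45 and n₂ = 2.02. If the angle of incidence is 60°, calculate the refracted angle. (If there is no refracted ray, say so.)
sin θ₂ = (n₁/n₂)·sin θ₁ = 0.6217 → θ₂ = 38.44°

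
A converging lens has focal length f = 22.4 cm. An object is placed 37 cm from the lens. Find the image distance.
1/di = 1/f − 1/do → di = 56.77 cm (real image)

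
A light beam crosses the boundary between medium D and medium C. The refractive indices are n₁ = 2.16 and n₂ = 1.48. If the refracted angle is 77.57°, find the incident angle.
sin θ₁ = (n₂/n₁)·sin θ₂ → θ₁ = 42°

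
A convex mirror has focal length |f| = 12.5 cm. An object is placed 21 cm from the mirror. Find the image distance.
f = −12.5 cm (convex); 1/di = 1/f − 1/do → di = -7.836 cm (virtual image, behind mirror)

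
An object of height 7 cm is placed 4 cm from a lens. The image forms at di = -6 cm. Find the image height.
hi = (-di/do) × ho = 10.5 cm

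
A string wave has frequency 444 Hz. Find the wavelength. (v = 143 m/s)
λ = v/f = 0.3221 m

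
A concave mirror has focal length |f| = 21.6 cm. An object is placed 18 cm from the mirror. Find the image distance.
f = +21.6 cm (concave); 1/di = 1/f − 1/do → di = -108 cm (virtual image, behind mirror)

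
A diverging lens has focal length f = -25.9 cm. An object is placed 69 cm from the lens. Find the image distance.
1/di = 1/f − 1/do → di = -18.83 cm (virtual image)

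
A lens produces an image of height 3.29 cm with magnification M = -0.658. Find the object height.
ho = |hi|/|M| = 5 cm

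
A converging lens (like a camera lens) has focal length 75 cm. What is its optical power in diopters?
P = 1/f = 1.333 D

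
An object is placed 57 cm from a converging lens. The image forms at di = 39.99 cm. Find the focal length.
1/f = 1/do + 1/di → f = 23.5 cm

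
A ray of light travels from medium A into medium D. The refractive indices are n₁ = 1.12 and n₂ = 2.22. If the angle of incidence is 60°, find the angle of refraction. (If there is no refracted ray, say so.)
sin θ₂ = (n₁/n₂)·sin θ₁ = 0.4369 → θ₂ = 25.91°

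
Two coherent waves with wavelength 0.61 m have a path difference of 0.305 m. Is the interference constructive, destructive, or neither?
destructive — path difference = 0.5λ, an odd multiple of λ/2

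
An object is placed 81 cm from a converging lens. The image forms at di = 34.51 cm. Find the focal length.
1/f = 1/do + 1/di → f = 24.2 cm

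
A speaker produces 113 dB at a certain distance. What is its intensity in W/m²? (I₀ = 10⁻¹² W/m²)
I = I₀·10^(β/10) = 2.00 × 10⁻¹ W/m²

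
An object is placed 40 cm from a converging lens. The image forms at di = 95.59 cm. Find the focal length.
1/f = 1/do + 1/di → f = 28.2 cm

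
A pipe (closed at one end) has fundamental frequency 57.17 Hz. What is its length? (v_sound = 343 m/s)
L = v/(4f₁) = 1.5 m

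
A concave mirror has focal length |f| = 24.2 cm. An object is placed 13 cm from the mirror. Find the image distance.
f = +24.2 cm (concave); 1/di = 1/f − 1/do → di = -28.09 cm (virtual image, behind mirror)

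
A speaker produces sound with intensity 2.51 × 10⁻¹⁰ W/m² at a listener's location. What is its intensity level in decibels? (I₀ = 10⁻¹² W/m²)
β = 10·log₁₀(I/I₀) = 24 dB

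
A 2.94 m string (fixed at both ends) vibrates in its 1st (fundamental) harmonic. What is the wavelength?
λₙ = 2L/n = 5.88 m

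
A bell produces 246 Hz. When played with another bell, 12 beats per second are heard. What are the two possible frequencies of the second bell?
f₂ = 246 ± 12 Hz → 258 Hz or 234 Hz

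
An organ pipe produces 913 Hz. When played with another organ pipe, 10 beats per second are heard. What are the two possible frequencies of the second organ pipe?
f₂ = 913 ± 10 Hz → 923 Hz or 903 Hz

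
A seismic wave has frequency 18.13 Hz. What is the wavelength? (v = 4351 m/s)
λ = v/f = 240 m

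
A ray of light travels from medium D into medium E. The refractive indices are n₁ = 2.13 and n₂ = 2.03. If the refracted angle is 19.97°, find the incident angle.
sin θ₁ = (n₂/n₁)·sin θ₂ → θ₁ = 19°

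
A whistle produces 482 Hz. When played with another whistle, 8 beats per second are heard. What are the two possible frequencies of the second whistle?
f₂ = 482 ± 8 Hz → 490 Hz or 474 Hz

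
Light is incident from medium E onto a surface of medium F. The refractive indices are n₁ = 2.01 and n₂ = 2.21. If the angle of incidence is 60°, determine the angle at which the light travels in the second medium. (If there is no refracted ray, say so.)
sin θ₂ = (n₁/n₂)·sin θ₁ = 0.7877 → θ₂ = 51.97°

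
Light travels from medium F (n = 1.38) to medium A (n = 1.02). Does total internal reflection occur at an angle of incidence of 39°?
θc = arcsin(n₂/n₁) = 47.66°; 39° < θc, so no — the ray refracts.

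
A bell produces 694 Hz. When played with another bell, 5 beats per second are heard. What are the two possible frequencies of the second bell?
f₂ = 694 ± 5 Hz → 699 Hz or 689 Hz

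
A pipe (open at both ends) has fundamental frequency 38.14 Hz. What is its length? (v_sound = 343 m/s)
L = v/(2f₁) = 4.497 m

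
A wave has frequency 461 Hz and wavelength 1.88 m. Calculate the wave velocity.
v = fλ = 866.7 m/s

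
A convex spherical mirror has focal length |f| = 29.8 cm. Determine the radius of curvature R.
R = 2|f| = 59.6 cm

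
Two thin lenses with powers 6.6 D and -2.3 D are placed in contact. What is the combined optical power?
P_total = P₁ + P₂ = 4.3 D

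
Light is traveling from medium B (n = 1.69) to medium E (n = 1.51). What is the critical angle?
θc = arcsin(n₂/n₁) = 63.32°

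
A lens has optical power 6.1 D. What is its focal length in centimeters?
f = 1/P = 16.39 cm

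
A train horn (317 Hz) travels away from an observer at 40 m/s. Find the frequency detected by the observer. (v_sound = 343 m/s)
f_obs = f·v/(v + v_s) = 283.9 Hz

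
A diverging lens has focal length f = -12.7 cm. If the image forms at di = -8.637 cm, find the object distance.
1/do = 1/f − 1/di → do = 27 cm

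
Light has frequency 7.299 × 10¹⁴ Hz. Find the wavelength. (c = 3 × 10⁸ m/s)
λ = c/f = 411 nm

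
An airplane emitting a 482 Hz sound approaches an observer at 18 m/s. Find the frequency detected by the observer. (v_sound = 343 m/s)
f_obs = f·v/(v − v_s) = 508.7 Hz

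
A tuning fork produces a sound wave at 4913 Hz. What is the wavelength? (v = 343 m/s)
λ = v/f = 0.06981 m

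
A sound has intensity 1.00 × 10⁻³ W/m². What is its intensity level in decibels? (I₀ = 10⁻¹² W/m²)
β = 10·log₁₀(I/I₀) = 90 dB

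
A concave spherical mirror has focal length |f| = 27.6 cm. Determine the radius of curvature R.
R = 2|f| = 55.2 cm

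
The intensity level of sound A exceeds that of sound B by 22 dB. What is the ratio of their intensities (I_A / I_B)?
I_A/I_B = 10^(Δβ/10) = 158.5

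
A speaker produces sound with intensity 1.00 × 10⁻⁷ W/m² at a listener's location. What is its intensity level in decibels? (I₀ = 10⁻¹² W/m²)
β = 10·log₁₀(I/I₀) = 50 dB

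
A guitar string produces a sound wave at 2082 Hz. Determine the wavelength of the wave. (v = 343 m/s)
λ = v/f = 0.1647 m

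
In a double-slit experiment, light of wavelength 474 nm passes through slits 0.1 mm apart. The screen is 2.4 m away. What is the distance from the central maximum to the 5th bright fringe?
y = mλL/d = 56.88 mm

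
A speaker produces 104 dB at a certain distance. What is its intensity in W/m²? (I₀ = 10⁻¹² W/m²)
I = I₀·10^(β/10) = 2.51 × 10⁻² W/m²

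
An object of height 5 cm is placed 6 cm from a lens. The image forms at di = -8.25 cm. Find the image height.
hi = (-di/do) × ho = 6.875 cm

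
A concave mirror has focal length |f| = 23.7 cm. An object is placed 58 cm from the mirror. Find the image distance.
f = +23.7 cm (concave); 1/di = 1/f − 1/do → di = 40.08 cm (real image, in front of mirror)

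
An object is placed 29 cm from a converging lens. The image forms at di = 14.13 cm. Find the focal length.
1/f = 1/do + 1/di → f = 9.501 cm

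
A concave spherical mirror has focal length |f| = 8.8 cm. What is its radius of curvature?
R = 2|f| = 17.6 cm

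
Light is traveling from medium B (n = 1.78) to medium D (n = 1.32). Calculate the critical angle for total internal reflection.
θc = arcsin(n₂/n₁) = 47.87°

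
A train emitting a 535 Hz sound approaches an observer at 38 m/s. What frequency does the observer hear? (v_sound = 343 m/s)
f_obs = f·v/(v − v_s) = 601.7 Hz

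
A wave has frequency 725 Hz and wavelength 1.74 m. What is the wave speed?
v = fλ = 1262 m/s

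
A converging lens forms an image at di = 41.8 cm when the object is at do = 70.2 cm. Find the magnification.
M = −di/do = -0.5954 (inverted image)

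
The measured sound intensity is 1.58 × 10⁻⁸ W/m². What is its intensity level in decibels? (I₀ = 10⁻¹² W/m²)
β = 10·log₁₀(I/I₀) = 41.99 dB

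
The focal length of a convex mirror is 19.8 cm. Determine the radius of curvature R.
R = 2|f| = 39.6 cm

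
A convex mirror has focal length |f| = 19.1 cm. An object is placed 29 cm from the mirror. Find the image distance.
f = −19.1 cm (convex); 1/di = 1/f − 1/do → di = -11.52 cm (virtual image, behind mirror)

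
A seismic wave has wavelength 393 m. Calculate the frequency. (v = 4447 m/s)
f = v/λ = 11.32 Hz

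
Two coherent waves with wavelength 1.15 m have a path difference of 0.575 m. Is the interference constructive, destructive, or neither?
destructive — path difference = 0.5λ, an odd multiple of λ/2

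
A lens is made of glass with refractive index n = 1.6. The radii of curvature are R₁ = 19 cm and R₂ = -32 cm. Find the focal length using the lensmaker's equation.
1/f = (n − 1)(1/R₁ − 1/R₂) → f = 19.87 cm (converging lens)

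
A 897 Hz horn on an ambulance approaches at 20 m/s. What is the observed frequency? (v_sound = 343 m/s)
f_obs = f·v/(v − v_s) = 952.5 Hz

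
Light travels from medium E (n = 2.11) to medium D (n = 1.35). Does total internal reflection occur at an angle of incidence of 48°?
θc = arcsin(n₂/n₁) = 39.78°; 48° > θc, so yes — total internal reflection.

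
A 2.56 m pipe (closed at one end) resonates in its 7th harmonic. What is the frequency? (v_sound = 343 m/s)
fₙ = nv/(4L) = 234.5 Hz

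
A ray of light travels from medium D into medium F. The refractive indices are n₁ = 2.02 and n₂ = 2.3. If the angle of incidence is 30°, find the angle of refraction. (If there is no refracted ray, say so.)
sin θ₂ = (n₁/n₂)·sin θ₁ = 0.4391 → θ₂ = 26.05°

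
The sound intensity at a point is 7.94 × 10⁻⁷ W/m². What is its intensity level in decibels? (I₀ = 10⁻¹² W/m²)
β = 10·log₁₀(I/I₀) = 59 dB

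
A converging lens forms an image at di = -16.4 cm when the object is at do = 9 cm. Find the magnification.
M = −di/do = 1.822 (upright image)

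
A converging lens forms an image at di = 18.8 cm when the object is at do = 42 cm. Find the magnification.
M = −di/do = -0.4476 (inverted image)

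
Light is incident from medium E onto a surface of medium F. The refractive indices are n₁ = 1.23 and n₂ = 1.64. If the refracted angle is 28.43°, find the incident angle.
sin θ₁ = (n₂/n₁)·sin θ₂ → θ₁ = 39.4°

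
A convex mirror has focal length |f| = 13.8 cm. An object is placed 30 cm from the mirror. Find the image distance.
f = −13.8 cm (convex); 1/di = 1/f − 1/do → di = -9.452 cm (virtual image, behind mirror)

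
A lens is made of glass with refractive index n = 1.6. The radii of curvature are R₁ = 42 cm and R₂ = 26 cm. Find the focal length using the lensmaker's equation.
1/f = (n − 1)(1/R₁ − 1/R₂) → f = -113.7 cm (diverging lens)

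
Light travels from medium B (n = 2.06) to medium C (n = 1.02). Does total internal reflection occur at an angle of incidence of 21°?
θc = arcsin(n₂/n₁) = 29.68°; 21° < θc, so no — the ray refracts.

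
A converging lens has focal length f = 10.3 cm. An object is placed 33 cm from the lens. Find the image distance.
1/di = 1/f − 1/do → di = 14.97 cm (real image)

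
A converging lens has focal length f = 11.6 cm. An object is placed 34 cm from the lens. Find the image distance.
1/di = 1/f − 1/do → di = 17.61 cm (real image)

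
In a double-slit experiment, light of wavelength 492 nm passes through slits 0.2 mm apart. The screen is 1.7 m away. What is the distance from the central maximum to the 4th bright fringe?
y = mλL/d = 16.73 mm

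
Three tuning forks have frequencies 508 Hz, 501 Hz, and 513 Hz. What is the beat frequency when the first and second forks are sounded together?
7 Hz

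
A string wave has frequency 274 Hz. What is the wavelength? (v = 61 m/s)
λ = v/f = 0.2226 m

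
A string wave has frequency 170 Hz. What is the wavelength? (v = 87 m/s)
λ = v/f = 0.5118 m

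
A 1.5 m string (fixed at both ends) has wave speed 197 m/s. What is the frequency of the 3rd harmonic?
fₙ = nv/(2L) = 197 Hz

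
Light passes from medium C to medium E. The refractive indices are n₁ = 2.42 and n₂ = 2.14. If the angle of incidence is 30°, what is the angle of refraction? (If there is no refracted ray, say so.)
sin θ₂ = (n₁/n₂)·sin θ₁ = 0.5654 → θ₂ = 34.43°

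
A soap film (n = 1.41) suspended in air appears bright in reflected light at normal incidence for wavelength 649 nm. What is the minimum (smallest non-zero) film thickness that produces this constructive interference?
2nt = (m − ½)λ with m = 1 → t = (m − ½)λ/(2n) = 115.1 nm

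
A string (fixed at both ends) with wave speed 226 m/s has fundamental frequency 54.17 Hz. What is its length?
L = v/(2f₁) = 2.086 m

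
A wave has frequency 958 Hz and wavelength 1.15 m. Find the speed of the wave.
v = fλ = 1102 m/s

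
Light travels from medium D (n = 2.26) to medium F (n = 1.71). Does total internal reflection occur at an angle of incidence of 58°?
θc = arcsin(n₂/n₁) = 49.17°; 58° > θc, so yes — total internal reflection.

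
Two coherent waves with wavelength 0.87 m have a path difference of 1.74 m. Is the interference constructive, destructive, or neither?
constructive — path difference = 2λ, a whole number of wavelengths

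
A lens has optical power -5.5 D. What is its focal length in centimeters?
f = 1/P = -18.18 cm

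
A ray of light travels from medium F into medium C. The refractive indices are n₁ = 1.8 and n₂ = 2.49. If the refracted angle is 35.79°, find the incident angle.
sin θ₁ = (n₂/n₁)·sin θ₂ → θ₁ = 54°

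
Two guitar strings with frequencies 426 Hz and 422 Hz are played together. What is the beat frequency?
4 Hz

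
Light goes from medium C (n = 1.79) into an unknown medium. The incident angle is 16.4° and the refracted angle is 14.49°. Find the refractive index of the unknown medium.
n₂ = n₁·sin θ₁ / sin θ₂ = 2.02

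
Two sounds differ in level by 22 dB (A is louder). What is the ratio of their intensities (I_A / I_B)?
I_A/I_B = 10^(Δβ/10) = 158.5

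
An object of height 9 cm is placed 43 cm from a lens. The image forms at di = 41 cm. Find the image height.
hi = (-di/do) × ho = -8.581 cm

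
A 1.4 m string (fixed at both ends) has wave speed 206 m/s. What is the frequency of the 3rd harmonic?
fₙ = nv/(2L) = 220.7 Hz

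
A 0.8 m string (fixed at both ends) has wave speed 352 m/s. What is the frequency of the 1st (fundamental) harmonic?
fₙ = nv/(2L) = 220 Hz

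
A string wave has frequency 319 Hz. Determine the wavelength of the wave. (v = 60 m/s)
λ = v/f = 0.1881 m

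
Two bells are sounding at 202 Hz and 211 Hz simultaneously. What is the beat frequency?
9 Hz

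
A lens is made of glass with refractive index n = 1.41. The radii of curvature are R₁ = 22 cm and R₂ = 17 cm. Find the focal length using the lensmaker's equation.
1/f = (n − 1)(1/R₁ − 1/R₂) → f = -182.4 cm (diverging lens)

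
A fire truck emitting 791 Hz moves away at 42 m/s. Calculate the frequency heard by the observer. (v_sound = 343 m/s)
f_obs = f·v/(v + v_s) = 704.7 Hz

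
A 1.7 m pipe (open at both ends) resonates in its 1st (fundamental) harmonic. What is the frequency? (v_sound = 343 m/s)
fₙ = nv/(2L) = 100.9 Hz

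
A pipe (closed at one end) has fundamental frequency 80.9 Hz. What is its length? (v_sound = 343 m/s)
L = v/(4f₁) = 1.06 m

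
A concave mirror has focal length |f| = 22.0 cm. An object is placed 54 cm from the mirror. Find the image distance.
f = +22.0 cm (concave); 1/di = 1/f − 1/do → di = 37.12 cm (real image, in front of mirror)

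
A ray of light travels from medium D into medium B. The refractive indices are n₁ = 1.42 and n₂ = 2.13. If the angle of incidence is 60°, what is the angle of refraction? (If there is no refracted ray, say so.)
sin θ₂ = (n₁/n₂)·sin θ₁ = 0.5774 → θ₂ = 35.26°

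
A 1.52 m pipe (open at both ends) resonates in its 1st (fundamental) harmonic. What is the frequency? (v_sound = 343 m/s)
fₙ = nv/(2L) = 112.8 Hz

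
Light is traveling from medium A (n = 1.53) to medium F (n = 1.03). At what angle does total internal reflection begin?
θc = arcsin(n₂/n₁) = 42.31°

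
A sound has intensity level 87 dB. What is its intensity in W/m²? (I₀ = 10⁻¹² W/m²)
I = I₀·10^(β/10) = 5.01 × 10⁻⁴ W/m²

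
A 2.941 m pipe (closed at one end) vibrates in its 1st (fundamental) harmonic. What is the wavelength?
λₙ = 4L/n = 11.76 m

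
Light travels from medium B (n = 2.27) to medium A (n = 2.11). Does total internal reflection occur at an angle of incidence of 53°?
θc = arcsin(n₂/n₁) = 68.36°; 53° < θc, so no — the ray refracts.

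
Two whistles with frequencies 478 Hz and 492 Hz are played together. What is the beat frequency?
14 Hz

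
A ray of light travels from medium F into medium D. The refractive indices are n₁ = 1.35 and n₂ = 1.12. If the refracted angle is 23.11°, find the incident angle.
sin θ₁ = (n₂/n₁)·sin θ₂ → θ₁ = 19°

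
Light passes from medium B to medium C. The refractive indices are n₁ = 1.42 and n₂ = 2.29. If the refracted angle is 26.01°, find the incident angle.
sin θ₁ = (n₂/n₁)·sin θ₂ → θ₁ = 45.01°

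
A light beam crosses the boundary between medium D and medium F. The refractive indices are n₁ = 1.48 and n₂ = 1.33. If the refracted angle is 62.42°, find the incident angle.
sin θ₁ = (n₂/n₁)·sin θ₂ → θ₁ = 52.8°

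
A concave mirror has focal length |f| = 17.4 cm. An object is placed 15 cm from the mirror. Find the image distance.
f = +17.4 cm (concave); 1/di = 1/f − 1/do → di = -108.8 cm (virtual image, behind mirror)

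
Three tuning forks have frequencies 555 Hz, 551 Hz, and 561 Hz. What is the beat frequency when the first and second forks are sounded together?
4 Hz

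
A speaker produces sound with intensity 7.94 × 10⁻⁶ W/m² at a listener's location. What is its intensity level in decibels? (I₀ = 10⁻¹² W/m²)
β = 10·log₁₀(I/I₀) = 69 dB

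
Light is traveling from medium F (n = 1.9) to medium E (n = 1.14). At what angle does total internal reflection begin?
θc = arcsin(n₂/n₁) = 36.87°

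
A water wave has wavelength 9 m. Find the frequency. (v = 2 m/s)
f = v/λ = 0.2222 Hz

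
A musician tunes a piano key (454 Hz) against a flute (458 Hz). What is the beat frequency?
4 Hz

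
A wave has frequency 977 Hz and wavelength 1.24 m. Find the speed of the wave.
v = fλ = 1211 m/s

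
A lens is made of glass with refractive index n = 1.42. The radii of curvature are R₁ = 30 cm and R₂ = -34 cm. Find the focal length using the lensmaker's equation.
1/f = (n − 1)(1/R₁ − 1/R₂) → f = 37.95 cm (converging lens)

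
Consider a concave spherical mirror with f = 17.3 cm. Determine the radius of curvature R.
R = 2|f| = 34.6 cm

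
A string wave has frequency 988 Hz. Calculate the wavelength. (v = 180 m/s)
λ = v/f = 0.1822 m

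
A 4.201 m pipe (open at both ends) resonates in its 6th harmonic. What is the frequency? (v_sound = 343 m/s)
fₙ = nv/(2L) = 244.9 Hz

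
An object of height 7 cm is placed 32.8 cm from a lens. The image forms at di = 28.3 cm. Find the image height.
hi = (-di/do) × ho = -6.04 cm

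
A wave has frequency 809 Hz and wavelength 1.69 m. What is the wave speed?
v = fλ = 1367 m/s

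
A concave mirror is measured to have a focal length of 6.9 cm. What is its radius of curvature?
R = 2|f| = 13.8 cm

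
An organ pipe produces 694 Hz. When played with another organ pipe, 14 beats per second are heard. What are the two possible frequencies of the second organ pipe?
f₂ = 694 ± 14 Hz → 708 Hz or 680 Hz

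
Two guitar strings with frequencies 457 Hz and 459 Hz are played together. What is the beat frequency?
2 Hz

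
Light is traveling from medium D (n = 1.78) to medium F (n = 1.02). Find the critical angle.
θc = arcsin(n₂/n₁) = 34.96°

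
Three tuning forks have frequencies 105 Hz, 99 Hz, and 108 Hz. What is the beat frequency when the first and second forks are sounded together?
6 Hz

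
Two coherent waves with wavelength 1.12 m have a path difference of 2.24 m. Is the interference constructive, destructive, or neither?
constructive — path difference = 2λ, a whole number of wavelengths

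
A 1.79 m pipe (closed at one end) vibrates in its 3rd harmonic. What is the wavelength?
λₙ = 4L/n = 2.387 m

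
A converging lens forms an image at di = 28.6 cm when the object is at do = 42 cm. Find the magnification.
M = −di/do = -0.681 (inverted image)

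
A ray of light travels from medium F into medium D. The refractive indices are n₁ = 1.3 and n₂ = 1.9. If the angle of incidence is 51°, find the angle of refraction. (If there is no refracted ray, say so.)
sin θ₂ = (n₁/n₂)·sin θ₁ = 0.5317 → θ₂ = 32.12°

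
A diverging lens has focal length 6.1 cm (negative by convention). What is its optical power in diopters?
P = 1/f = -16.39 D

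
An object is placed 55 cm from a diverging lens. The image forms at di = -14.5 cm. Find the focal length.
1/f = 1/do + 1/di → f = -19.69 cm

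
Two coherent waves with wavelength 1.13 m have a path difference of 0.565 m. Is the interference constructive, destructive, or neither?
destructive — path difference = 0.5λ, an odd multiple of λ/2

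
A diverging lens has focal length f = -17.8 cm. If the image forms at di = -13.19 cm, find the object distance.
1/do = 1/f − 1/di → do = 50.93 cm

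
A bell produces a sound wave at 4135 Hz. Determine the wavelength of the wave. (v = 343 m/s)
λ = v/f = 0.08295 m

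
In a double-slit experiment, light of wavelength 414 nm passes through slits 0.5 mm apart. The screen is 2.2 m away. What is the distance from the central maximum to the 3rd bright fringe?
y = mλL/d = 5.465 mm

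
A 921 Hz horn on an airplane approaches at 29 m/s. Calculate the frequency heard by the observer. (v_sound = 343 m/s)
f_obs = f·v/(v − v_s) = 1006 Hz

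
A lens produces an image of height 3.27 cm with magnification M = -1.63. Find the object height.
ho = |hi|/|M| = 2.006 cm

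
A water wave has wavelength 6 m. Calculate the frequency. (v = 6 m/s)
f = v/λ = 1 Hz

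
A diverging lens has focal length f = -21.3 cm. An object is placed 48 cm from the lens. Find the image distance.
1/di = 1/f − 1/do → di = -14.75 cm (virtual image)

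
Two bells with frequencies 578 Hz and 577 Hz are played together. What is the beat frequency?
1 Hz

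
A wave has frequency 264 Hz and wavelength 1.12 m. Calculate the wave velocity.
v = fλ = 295.7 m/s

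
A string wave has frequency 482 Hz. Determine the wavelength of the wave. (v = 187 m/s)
λ = v/f = 0.388 m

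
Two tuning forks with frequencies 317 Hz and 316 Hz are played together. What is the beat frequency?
1 Hz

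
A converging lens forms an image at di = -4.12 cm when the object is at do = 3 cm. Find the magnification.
M = −di/do = 1.373 (upright image)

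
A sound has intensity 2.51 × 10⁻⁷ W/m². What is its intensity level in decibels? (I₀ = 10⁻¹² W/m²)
β = 10·log₁₀(I/I₀) = 54 dB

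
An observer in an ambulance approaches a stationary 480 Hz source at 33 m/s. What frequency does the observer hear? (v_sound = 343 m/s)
f_obs = f·(v + v_o)/v = 526.2 Hz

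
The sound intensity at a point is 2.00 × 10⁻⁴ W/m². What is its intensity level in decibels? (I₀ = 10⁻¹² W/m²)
β = 10·log₁₀(I/I₀) = 83.01 dB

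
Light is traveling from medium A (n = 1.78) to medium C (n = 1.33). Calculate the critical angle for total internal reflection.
θc = arcsin(n₂/n₁) = 48.35°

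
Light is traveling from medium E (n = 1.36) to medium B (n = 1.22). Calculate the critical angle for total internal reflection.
θc = arcsin(n₂/n₁) = 63.77°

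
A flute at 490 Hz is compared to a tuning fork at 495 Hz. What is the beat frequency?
5 Hz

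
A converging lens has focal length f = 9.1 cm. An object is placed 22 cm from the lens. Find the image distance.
1/di = 1/f − 1/do → di = 15.52 cm (real image)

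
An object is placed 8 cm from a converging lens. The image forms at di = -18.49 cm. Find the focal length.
1/f = 1/do + 1/di → f = 14.1 cm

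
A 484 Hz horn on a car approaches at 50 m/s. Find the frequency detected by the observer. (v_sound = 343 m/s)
f_obs = f·v/(v − v_s) = 566.6 Hz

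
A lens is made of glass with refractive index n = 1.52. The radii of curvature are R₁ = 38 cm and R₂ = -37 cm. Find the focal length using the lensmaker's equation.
1/f = (n − 1)(1/R₁ − 1/R₂) → f = 36.05 cm (converging lens)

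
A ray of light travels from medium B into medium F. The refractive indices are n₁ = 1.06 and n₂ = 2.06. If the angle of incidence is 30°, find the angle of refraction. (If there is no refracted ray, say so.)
sin θ₂ = (n₁/n₂)·sin θ₁ = 0.2573 → θ₂ = 14.91°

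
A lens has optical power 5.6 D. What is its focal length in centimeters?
f = 1/P = 17.86 cm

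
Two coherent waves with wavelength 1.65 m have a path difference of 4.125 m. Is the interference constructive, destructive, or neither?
destructive — path difference = 2.5λ, an odd multiple of λ/2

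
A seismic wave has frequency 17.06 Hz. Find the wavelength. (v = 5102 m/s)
λ = v/f = 299.1 m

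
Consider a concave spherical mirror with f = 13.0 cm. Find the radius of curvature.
R = 2|f| = 26 cm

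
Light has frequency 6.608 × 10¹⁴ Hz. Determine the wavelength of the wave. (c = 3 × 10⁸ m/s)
λ = c/f = 454 nm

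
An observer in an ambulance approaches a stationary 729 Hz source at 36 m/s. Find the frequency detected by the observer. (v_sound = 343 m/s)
f_obs = f·(v + v_o)/v = 805.5 Hz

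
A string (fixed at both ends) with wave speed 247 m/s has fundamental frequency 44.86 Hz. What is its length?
L = v/(2f₁) = 2.753 m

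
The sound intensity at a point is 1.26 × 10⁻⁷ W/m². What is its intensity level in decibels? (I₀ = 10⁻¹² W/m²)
β = 10·log₁₀(I/I₀) = 51 dB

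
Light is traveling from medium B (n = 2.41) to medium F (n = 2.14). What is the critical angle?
θc = arcsin(n₂/n₁) = 62.62°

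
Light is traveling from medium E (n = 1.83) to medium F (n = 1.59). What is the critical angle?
θc = arcsin(n₂/n₁) = 60.33°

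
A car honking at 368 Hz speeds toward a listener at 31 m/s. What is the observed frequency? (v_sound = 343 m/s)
f_obs = f·v/(v − v_s) = 404.6 Hz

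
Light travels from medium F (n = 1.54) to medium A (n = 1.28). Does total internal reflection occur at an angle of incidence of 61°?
θc = arcsin(n₂/n₁) = 56.22°; 61° > θc, so yes — total internal reflection.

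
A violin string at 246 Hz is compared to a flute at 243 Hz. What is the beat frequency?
3 Hz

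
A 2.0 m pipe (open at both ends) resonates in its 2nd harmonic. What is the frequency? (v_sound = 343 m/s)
fₙ = nv/(2L) = 171.5 Hz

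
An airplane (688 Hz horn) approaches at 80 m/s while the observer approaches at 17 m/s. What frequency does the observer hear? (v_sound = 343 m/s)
f_obs = f·(v + v_o)/(v − v_s) = 941.7 Hz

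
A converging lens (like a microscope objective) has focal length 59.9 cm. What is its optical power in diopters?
P = 1/f = 1.669 D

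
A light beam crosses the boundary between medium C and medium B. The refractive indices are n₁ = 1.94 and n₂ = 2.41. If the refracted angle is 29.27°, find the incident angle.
sin θ₁ = (n₂/n₁)·sin θ₂ → θ₁ = 37.4°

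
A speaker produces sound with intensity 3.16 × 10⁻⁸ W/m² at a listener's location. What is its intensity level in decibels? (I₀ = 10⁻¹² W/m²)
β = 10·log₁₀(I/I₀) = 45 dB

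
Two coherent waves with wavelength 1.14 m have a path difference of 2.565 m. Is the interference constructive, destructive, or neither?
neither (partial) — path difference = 2.25λ, neither a whole number of wavelengths nor an odd multiple of λ/2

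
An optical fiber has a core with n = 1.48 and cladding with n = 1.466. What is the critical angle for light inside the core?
θc = arcsin(n_cladding/n_core) = 82.11°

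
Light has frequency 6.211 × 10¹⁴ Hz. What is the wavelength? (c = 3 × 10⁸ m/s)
λ = c/f = 483 nm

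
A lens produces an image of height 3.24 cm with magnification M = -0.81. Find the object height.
ho = |hi|/|M| = 4 cm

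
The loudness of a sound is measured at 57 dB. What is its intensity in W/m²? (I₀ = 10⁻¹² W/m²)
I = I₀·10^(β/10) = 5.01 × 10⁻⁷ W/m²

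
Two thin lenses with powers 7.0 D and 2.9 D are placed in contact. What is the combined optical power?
P_total = P₁ + P₂ = 9.9 D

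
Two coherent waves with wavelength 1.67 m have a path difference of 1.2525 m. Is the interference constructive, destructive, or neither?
neither (partial) — path difference = 0.75λ, neither a whole number of wavelengths nor an odd multiple of λ/2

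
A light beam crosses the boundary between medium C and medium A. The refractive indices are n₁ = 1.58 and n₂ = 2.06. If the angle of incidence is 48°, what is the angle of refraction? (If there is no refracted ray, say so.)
sin θ₂ = (n₁/n₂)·sin θ₁ = 0.57 → θ₂ = 34.75°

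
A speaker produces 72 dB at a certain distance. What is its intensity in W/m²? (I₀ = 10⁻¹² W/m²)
I = I₀·10^(β/10) = 1.58 × 10⁻⁵ W/m²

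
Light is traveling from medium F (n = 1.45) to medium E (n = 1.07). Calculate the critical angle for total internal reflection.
θc = arcsin(n₂/n₁) = 47.56°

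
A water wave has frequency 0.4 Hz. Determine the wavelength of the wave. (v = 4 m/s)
λ = v/f = 10 m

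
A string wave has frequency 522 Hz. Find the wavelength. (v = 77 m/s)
λ = v/f = 0.1475 m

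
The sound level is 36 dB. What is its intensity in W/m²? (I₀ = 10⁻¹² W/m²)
I = I₀·10^(β/10) = 3.98 × 10⁻⁹ W/m²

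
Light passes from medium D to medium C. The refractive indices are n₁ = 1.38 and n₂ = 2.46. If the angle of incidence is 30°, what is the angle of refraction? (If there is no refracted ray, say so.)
sin θ₂ = (n₁/n₂)·sin θ₁ = 0.2805 → θ₂ = 16.29°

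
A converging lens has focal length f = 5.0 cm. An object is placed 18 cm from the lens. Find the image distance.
1/di = 1/f − 1/do → di = 6.923 cm (real image)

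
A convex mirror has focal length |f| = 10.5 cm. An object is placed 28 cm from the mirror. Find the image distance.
f = −10.5 cm (convex); 1/di = 1/f − 1/do → di = -7.636 cm (virtual image, behind mirror)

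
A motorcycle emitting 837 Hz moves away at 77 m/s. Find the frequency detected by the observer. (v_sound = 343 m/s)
f_obs = f·v/(v + v_s) = 683.5 Hz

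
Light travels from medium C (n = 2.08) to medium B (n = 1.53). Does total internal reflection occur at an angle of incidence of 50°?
θc = arcsin(n₂/n₁) = 47.36°; 50° > θc, so yes — total internal reflection.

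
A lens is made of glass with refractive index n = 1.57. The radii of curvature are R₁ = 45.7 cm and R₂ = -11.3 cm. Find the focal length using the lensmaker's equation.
1/f = (n − 1)(1/R₁ − 1/R₂) → f = 15.89 cm (converging lens)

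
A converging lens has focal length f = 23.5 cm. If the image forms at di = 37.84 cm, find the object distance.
1/do = 1/f − 1/di → do = 62.01 cm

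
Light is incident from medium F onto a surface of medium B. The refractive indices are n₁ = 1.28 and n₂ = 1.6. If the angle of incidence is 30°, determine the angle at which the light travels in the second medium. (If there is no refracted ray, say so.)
sin θ₂ = (n₁/n₂)·sin θ₁ = 0.4 → θ₂ = 23.58°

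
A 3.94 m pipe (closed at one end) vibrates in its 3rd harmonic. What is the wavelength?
λₙ = 4L/n = 5.253 m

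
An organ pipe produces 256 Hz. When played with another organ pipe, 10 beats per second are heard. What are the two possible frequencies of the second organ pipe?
f₂ = 256 ± 10 Hz → 266 Hz or 246 Hz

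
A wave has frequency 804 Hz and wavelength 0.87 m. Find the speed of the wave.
v = fλ = 699.5 m/s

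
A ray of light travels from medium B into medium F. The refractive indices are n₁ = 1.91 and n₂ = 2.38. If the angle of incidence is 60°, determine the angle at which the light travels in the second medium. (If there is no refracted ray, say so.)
sin θ₂ = (n₁/n₂)·sin θ₁ = 0.695 → θ₂ = 44.03°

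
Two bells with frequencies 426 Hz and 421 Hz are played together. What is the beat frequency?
5 Hz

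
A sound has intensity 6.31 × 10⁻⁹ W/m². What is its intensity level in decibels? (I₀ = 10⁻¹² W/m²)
β = 10·log₁₀(I/I₀) = 38 dB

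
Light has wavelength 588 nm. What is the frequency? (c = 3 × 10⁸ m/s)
f = c/λ = 5.102 × 10¹⁴ Hz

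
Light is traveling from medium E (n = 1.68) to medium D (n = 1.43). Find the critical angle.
θc = arcsin(n₂/n₁) = 58.34°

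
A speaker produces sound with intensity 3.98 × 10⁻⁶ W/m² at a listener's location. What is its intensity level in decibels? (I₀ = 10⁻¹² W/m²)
β = 10·log₁₀(I/I₀) = 66 dB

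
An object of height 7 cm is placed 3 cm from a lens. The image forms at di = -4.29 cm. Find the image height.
hi = (-di/do) × ho = 10.01 cm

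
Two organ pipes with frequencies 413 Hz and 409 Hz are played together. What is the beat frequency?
4 Hz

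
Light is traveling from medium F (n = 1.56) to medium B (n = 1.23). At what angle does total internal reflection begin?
θc = arcsin(n₂/n₁) = 52.04°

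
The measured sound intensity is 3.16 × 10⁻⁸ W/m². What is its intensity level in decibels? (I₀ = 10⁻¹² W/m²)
β = 10·log₁₀(I/I₀) = 45 dB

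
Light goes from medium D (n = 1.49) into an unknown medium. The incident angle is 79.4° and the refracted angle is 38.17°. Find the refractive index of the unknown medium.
n₂ = n₁·sin θ₁ / sin θ₂ = 2.37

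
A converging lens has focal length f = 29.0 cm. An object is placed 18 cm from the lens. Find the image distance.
1/di = 1/f − 1/do → di = -47.45 cm (virtual image)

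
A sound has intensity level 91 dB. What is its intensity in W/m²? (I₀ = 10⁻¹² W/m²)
I = I₀·10^(β/10) = 1.26 × 10⁻³ W/m²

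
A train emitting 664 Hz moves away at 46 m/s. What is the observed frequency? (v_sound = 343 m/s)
f_obs = f·v/(v + v_s) = 585.5 Hz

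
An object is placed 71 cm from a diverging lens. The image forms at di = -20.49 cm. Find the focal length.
1/f = 1/do + 1/di → f = -28.8 cm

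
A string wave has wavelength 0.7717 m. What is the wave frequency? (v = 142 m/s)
f = v/λ = 184 Hz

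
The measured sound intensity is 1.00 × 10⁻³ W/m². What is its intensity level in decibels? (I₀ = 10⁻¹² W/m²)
β = 10·log₁₀(I/I₀) = 90 dB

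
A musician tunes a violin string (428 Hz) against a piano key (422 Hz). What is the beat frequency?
6 Hz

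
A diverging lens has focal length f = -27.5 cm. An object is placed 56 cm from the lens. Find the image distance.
1/di = 1/f − 1/do → di = -18.44 cm (virtual image)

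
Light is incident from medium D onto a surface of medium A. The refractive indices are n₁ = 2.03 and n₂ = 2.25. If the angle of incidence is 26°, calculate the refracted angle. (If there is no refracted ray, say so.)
sin θ₂ = (n₁/n₂)·sin θ₁ = 0.3955 → θ₂ = 23.3°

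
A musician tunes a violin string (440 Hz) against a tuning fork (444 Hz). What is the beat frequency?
4 Hz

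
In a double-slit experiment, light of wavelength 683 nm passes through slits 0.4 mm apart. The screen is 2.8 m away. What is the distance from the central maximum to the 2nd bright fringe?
y = mλL/d = 9.562 mm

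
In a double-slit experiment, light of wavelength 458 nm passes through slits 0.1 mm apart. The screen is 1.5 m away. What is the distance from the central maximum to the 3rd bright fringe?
y = mλL/d = 20.61 mm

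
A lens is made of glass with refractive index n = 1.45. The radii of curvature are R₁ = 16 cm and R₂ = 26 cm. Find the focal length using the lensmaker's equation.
1/f = (n − 1)(1/R₁ − 1/R₂) → f = 92.44 cm (converging lens)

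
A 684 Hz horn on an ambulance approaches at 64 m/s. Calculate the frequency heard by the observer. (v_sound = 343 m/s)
f_obs = f·v/(v − v_s) = 840.9 Hz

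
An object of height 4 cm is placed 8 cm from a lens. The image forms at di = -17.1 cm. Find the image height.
hi = (-di/do) × ho = 8.55 cm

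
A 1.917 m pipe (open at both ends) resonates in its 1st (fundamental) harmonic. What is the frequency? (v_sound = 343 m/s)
fₙ = nv/(2L) = 89.46 Hz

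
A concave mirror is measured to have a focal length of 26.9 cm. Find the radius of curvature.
R = 2|f| = 53.8 cm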